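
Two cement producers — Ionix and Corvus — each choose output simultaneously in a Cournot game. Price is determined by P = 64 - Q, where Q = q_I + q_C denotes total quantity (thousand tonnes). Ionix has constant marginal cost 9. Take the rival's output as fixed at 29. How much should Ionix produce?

With the rival's output fixed at 29, Ionix's profit is π_I = (64 - 29 - q_I)q_I - (9q_I) = (35 - q_I)q_I - (9q_I).
∂π_I/∂q_I = 26 - 2q_I = 0, so q_I = 13.

13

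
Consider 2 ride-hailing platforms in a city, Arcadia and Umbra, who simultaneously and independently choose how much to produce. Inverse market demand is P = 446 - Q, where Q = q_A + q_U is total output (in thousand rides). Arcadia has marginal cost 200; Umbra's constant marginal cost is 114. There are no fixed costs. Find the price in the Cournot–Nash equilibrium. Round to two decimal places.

Arcadia's profit: π_A = (446 - Q)q_A - (200q_A). Setting ∂π_A/∂q_A = 0: 246 - 2q_A - (q_U) = 0.
Umbra's profit: π_U = (446 - Q)q_U - (114q_U). Setting ∂π_U/∂q_U = 0: 332 - 2q_U - (q_A) = 0.
Rearranging gives the reaction functions q_A = (246 - q_U)/2 and q_U = (332 - q_A)/2.
Solving the pair: q_A = 160/3, q_U = 418/3.
Total output Q = 578/3, so price P = 446 - 578/3 = 760/3.

253.33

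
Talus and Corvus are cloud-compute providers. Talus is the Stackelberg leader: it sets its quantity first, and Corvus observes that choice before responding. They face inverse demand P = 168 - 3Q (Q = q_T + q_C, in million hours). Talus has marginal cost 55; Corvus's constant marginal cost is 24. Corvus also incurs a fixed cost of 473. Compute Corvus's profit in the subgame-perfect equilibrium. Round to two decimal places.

Solve by backward induction. Given q_T, the follower Corvus maximises π_C = (168 - 3q_T - 3q_C)q_C - 24q_C.
Follower FOC: 144 - 3q_T - 6q_C = 0, so q_C(q_T) = (144 - 3q_T)/6.
The leader anticipates this reaction. Substituting into P = 168 - 3Q gives P = 96 - (3/2)q_T, so π_T = (96 - (3/2)q_T)q_T - 55q_T.
Maximising: ∂π_T/∂q_T = 41 - 3q_T = 0, giving q_T = 41/3.
Then q_C = (144 - 3·(41/3))/6 = 103/6.
Price P = 168 - 3·(185/6) = 151/2.
Corvus's profit: (151/2 - 24)·(103/6) - 473 = 411.0833.

411.08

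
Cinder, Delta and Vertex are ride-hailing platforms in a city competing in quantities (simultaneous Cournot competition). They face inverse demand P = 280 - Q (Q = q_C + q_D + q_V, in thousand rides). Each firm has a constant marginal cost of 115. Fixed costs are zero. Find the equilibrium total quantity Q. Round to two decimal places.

Each firm earns π_i = (280 - Q)q_i - 115q_i.
Setting ∂π_i/∂q_i = 0 with rivals' quantities fixed: 165 - 2q_i - Σ_{j≠i} q_j = 0.
By symmetry each firm produces the same amount; substituting Σ_{j≠i} q_j = 2q_i yields q_i = 165/4.
Total output Q = 165/4 + 165/4 + 165/4 = 495/4.

123.75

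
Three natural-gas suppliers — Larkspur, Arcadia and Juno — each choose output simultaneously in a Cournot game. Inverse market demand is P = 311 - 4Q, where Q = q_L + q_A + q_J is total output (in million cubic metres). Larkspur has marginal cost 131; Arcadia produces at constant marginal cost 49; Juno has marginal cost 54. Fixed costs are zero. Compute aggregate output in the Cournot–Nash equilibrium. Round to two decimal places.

Larkspur's profit: π_L = (311 - 4Q)q_L - (131q_L). Setting ∂π_L/∂q_L = 0: 180 - 8q_L - 4(q_A + q_J) = 0.
Arcadia's first-order condition: 262 - 8q_A - 4(q_L + q_J) = 0.
Juno's first-order condition: 257 - 8q_J - 4(q_L + q_A) = 0.
Adding the 3 conditions: 699 − 8Q − 8Q = 0, i.e. Q = 699/16.
Back-substituting: q_L = (180 − 699/4)/4 = 21/16, q_A = (262 − 699/4)/4 = 349/16, q_J = (257 − 699/4)/4 = 329/16.
Total output Q = 21/16 + 349/16 + 329/16 = 699/16.

43.69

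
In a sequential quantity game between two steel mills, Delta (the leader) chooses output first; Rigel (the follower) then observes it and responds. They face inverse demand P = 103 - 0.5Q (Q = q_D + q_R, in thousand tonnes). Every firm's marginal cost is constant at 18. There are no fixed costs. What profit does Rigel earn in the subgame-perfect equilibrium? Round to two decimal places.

903.13

The follower Rigel best-responds to any q_D: π_R = (103 - 0.5Q)q_R - 18q_R.
∂π_R/∂q_R = 85 - (1/2)q_D - q_R = 0 gives the reaction function q_R = (85 - (1/2)q_D).
Delta substitutes q_R(q_D) into its own profit: π_D = q_D(103 - (1/2)q_D - (85 - (1/2)q_D)/2) - 18q_D = (121/2 - (1/4)q_D)q_D - 18q_D.
Leader FOC: 85/2 - (1/2)q_D = 0, so q_D = 85.
Then q_R = (85 - (1/2)·85) = 85/2.
Price P = 103 - (1/2)·(255/2) = 157/4.
Rigel's profit: (157/4 - 18)·(85/2) = 903.1250.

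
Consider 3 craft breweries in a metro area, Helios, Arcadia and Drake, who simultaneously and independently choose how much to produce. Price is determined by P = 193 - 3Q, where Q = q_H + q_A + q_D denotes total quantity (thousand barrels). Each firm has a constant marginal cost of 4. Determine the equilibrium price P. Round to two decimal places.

51.25

Each firm earns π_i = (193 - 3Q)q_i - 4q_i.
Setting ∂π_i/∂q_i = 0 with rivals' quantities fixed: 189 - 6q_i - 3·Σ_{j≠i} q_j = 0.
By symmetry each firm produces the same amount; substituting Σ_{j≠i} q_j = 2q_i yields q_i = 189/12 = 63/4.
Total output Q = 189/4, so price P = 193 - 3·(189/4) = 205/4.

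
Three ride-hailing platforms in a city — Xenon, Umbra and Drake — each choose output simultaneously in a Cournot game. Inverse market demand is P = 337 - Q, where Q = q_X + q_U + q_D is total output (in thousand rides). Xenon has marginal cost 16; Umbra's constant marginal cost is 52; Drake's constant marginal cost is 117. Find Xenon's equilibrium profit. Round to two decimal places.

Xenon's profit: π_X = (337 - Q)q_X - (16q_X). Setting ∂π_X/∂q_X = 0: 321 - 2q_X - (q_U + q_D) = 0.
Umbra's first-order condition: 285 - 2q_U - (q_X + q_D) = 0.
Drake's first-order condition: 220 - 2q_D - (q_X + q_U) = 0.
Summing all 3 equations gives 826 − 4Q = 0, hence Q = 413/2.
Back-substituting: q_X = (321 − 413/2) = 229/2, q_U = (285 − 413/2) = 157/2, q_D = (220 − 413/2) = 27/2.
Price P = 337 - 413/2 = 261/2.
Xenon's profit: (261/2 - 16)·(229/2) = 13110.2500.

13110.25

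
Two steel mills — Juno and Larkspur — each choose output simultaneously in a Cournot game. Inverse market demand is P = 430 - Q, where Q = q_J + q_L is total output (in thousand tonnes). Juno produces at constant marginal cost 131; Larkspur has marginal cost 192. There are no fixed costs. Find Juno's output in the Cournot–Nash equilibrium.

Juno's profit: π_J = (430 - Q)q_J - (131q_J). Setting ∂π_J/∂q_J = 0: 299 - 2q_J - (q_L) = 0.
Larkspur's first-order condition: 238 - 2q_L - (q_J) = 0.
So q_J = (299 - q_L)/2 and q_L = (238 - q_J)/2.
Solving the pair: q_J = 120, q_L = 59.

120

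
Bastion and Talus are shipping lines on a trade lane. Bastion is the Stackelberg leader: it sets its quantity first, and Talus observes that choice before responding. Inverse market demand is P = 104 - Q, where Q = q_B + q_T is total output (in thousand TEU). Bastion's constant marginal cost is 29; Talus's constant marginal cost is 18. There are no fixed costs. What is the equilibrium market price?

The follower Talus best-responds to any q_B: π_T = (104 - Q)q_T - 18q_T.
∂π_T/∂q_T = 86 - q_B - 2q_T = 0 gives the reaction function q_T = (86 - q_B)/2.
The leader anticipates this reaction. Substituting into P = 104 - Q gives P = 61 - (1/2)q_B, so π_B = (61 - (1/2)q_B)q_B - 29q_B.
Leader FOC: 32 - q_B = 0, so q_B = 32.
Then q_T = (86 - 32)/2 = 27.
Total output Q = 59, so price P = 104 - 59 = 45.

45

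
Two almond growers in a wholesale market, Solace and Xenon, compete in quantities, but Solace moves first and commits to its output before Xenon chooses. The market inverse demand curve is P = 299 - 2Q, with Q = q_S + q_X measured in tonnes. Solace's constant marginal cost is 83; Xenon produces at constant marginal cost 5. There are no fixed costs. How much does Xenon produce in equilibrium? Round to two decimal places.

56.25

Solve by backward induction. Given q_S, the follower Xenon maximises π_X = (299 - 2q_S - 2q_X)q_X - 5q_X.
∂π_X/∂q_X = 294 - 2q_S - 4q_X = 0 gives the reaction function q_X = (294 - 2q_S)/4.
The leader anticipates this reaction. Substituting into P = 299 - 2Q gives P = 152 - q_S, so π_S = (152 - q_S)q_S - 83q_S.
Maximising: ∂π_S/∂q_S = 69 - 2q_S = 0, giving q_S = 69/2.
Then q_X = (294 - 2·(69/2))/4 = 225/4.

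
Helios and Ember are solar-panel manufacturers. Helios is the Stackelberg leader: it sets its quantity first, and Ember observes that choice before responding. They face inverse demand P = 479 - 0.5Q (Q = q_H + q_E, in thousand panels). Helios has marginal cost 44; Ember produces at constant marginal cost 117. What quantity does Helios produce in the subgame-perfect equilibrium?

508

The follower Ember best-responds to any q_H: π_E = (479 - 0.5Q)q_E - 117q_E.
Follower FOC: 362 - (1/2)q_H - q_E = 0, so q_E(q_H) = (362 - (1/2)q_H).
The leader anticipates this reaction. Substituting into P = 479 - 0.5Q gives P = 298 - (1/4)q_H, so π_H = (298 - (1/4)q_H)q_H - 44q_H.
The leader's first-order condition 254 - (1/2)q_H = 0 yields q_H = 508.
Then q_E = (362 - (1/2)·508) = 108.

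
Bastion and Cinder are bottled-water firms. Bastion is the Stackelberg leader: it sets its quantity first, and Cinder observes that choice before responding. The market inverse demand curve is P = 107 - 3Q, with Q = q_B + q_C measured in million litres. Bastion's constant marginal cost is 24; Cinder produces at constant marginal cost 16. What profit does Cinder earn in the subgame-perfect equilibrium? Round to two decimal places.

238.52

The follower Cinder best-responds to any q_B: π_C = (107 - 3Q)q_C - 16q_C.
Follower FOC: 91 - 3q_B - 6q_C = 0, so q_C(q_B) = (91 - 3q_B)/6.
Bastion substitutes q_C(q_B) into its own profit: π_B = q_B(107 - 3q_B - (91 - 3q_B)/2) - 24q_B = (123/2 - (3/2)q_B)q_B - 24q_B.
Leader FOC: 75/2 - 3q_B = 0, so q_B = 25/2.
Then q_C = (91 - 3·(25/2))/6 = 107/12.
Price P = 107 - 3·(257/12) = 171/4.
Cinder's profit: (171/4 - 16)·(107/12) = 238.5208.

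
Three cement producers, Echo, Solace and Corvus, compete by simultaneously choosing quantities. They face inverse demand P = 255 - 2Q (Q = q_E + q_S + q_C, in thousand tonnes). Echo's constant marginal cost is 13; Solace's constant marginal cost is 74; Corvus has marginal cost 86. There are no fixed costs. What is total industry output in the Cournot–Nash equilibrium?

Echo's profit: π_E = (255 - 2Q)q_E - (13q_E). Setting ∂π_E/∂q_E = 0: 242 - 4q_E - 2(q_S + q_C) = 0.
Solace's profit: π_S = (255 - 2Q)q_S - (74q_S). Setting ∂π_S/∂q_S = 0: 181 - 4q_S - 2(q_E + q_C) = 0.
Corvus's profit: π_C = (255 - 2Q)q_C - (86q_C). Setting ∂π_C/∂q_C = 0: 169 - 4q_C - 2(q_E + q_S) = 0.
Adding the 3 first-order conditions: 592 − 8Q = 0, so Q = 74.
Back-substituting: q_E = (242 − 148)/2 = 47, q_S = (181 − 148)/2 = 33/2, q_C = (169 − 148)/2 = 21/2.
Total output Q = 47 + 33/2 + 21/2 = 74.

74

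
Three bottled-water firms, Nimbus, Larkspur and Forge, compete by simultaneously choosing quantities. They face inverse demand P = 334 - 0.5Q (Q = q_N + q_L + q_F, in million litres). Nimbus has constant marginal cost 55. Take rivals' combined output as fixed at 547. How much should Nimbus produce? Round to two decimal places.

5.50

With rivals' combined output fixed at 547, Nimbus's profit is π_N = (334 - (1/2)·547 - (1/2)q_N)q_N - (55q_N) = (121/2 - (1/2)q_N)q_N - (55q_N).
∂π_N/∂q_N = 11/2 - q_N = 0, so q_N = 11/2.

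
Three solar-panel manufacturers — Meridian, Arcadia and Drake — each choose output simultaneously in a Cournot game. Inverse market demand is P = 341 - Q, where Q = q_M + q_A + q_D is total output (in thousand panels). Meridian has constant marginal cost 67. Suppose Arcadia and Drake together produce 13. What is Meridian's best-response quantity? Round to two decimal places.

130.50

With rivals' combined output fixed at 13, Meridian's profit is π_M = (341 - 13 - q_M)q_M - (67q_M) = (328 - q_M)q_M - (67q_M).
∂π_M/∂q_M = 261 - 2q_M = 0, so q_M = 261/2.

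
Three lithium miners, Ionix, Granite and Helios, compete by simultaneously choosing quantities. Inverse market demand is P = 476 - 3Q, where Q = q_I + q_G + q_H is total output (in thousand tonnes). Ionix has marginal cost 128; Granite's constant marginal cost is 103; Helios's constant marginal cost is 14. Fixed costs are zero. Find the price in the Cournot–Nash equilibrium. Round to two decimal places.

180.25

Ionix's profit: π_I = (476 - 3Q)q_I - (128q_I). Setting ∂π_I/∂q_I = 0: 348 - 6q_I - 3(q_G + q_H) = 0.
Granite's profit: π_G = (476 - 3Q)q_G - (103q_G). Setting ∂π_G/∂q_G = 0: 373 - 6q_G - 3(q_I + q_H) = 0.
Helios's first-order condition: 462 - 6q_H - 3(q_I + q_G) = 0.
Summing all 3 equations gives 1183 − 12Q = 0, hence Q = 1183/12.
Back-substituting: q_I = (348 − 1183/4)/3 = 209/12, q_G = (373 − 1183/4)/3 = 103/4, q_H = (462 − 1183/4)/3 = 665/12.
Total output Q = 1183/12, so price P = 476 - 3·(1183/12) = 721/4.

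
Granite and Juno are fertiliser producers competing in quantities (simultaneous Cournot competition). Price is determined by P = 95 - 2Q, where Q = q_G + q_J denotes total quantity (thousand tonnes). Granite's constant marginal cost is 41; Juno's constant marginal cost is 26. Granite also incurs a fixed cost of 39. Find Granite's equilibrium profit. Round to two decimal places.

45.50

Granite's profit: π_G = (95 - 2Q)q_G - (41q_G). Setting ∂π_G/∂q_G = 0: 54 - 4q_G - 2(q_J) = 0.
Juno's first-order condition: 69 - 4q_J - 2(q_G) = 0.
So q_G = (54 - 2q_J)/4 and q_J = (69 - 2q_G)/4.
Substituting one into the other gives q_G = 13/2 and q_J = 14.
Price P = 95 - 2·(41/2) = 54.
Granite's profit: (54 - 41)·(13/2) - 39 = 91/2.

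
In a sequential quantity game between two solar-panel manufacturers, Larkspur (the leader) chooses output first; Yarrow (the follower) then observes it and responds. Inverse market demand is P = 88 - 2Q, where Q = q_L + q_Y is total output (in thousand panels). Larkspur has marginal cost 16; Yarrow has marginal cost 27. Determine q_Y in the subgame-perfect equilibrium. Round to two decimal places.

Solve by backward induction. Given q_L, the follower Yarrow maximises π_Y = (88 - 2q_L - 2q_Y)q_Y - 27q_Y.
∂π_Y/∂q_Y = 61 - 2q_L - 4q_Y = 0 gives the reaction function q_Y = (61 - 2q_L)/4.
The leader anticipates this reaction. Substituting into P = 88 - 2Q gives P = 115/2 - q_L, so π_L = (115/2 - q_L)q_L - 16q_L.
Leader FOC: 83/2 - 2q_L = 0, so q_L = 83/4.
Then q_Y = (61 - 2·(83/4))/4 = 39/8.

4.88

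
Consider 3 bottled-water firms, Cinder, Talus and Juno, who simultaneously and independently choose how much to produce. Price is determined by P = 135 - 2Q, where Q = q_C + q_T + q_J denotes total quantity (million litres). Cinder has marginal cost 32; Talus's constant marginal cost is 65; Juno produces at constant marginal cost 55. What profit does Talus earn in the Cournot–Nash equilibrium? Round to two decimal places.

22.78

Cinder's profit: π_C = (135 - 2Q)q_C - (32q_C). Setting ∂π_C/∂q_C = 0: 103 - 4q_C - 2(q_T + q_J) = 0.
Talus's first-order condition: 70 - 4q_T - 2(q_C + q_J) = 0.
Juno's first-order condition: 80 - 4q_J - 2(q_C + q_T) = 0.
Adding the 3 first-order conditions: 253 − 8Q = 0, so Q = 253/8.
Back-substituting: q_C = (103 − 253/4)/2 = 159/8, q_T = (70 − 253/4)/2 = 27/8, q_J = (80 − 253/4)/2 = 67/8.
Price P = 135 - 2·(253/8) = 287/4.
Talus's profit: (287/4 - 65)·(27/8) = 729/32.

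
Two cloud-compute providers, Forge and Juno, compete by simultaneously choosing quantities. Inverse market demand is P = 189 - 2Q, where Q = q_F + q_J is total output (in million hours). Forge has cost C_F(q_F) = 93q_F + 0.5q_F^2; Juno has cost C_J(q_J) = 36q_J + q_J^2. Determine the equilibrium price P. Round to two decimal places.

Forge's profit: π_F = (189 - 2Q)q_F - (93q_F + (1/2)q_F²). Setting ∂π_F/∂q_F = 0: 96 - 5q_F - 2(q_J) = 0.
Juno's first-order condition: 153 - 6q_J - 2(q_F) = 0.
Rearranging gives the reaction functions q_F = (96 - 2q_J)/5 and q_J = (153 - 2q_F)/6.
Solving the pair: q_F = 135/13, q_J = 573/26.
Total output Q = 843/26, so price P = 189 - 2·(843/26) = 1614/13.

124.15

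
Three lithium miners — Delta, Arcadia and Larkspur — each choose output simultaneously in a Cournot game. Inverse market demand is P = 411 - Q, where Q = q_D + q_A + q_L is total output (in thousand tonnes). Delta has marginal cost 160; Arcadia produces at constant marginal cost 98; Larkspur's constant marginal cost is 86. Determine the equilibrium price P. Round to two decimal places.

188.75

Delta's profit: π_D = (411 - Q)q_D - (160q_D). Setting ∂π_D/∂q_D = 0: 251 - 2q_D - (q_A + q_L) = 0.
Arcadia's first-order condition: 313 - 2q_A - (q_D + q_L) = 0.
Larkspur's profit: π_L = (411 - Q)q_L - (86q_L). Setting ∂π_L/∂q_L = 0: 325 - 2q_L - (q_D + q_A) = 0.
Summing all 3 equations gives 889 − 4Q = 0, hence Q = 889/4.
Back-substituting: q_D = (251 − 889/4) = 115/4, q_A = (313 − 889/4) = 363/4, q_L = (325 − 889/4) = 411/4.
Total output Q = 889/4, so price P = 411 - 889/4 = 755/4.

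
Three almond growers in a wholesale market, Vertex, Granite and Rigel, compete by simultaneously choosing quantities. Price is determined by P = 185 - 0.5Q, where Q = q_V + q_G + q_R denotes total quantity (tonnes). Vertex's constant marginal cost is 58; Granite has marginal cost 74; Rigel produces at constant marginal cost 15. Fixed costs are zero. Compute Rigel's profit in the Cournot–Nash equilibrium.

9248

Vertex's profit: π_V = (185 - 0.5Q)q_V - (58q_V). Setting ∂π_V/∂q_V = 0: 127 - q_V - (1/2)(q_G + q_R) = 0.
Granite's profit: π_G = (185 - 0.5Q)q_G - (74q_G). Setting ∂π_G/∂q_G = 0: 111 - q_G - (1/2)(q_V + q_R) = 0.
Rigel's profit: π_R = (185 - 0.5Q)q_R - (15q_R). Setting ∂π_R/∂q_R = 0: 170 - q_R - (1/2)(q_V + q_G) = 0.
Adding the 3 conditions: 408 − Q − Q = 0, i.e. Q = 204.
Back-substituting: q_V = (127 − 102)/(1/2) = 50, q_G = (111 − 102)/(1/2) = 18, q_R = (170 − 102)/(1/2) = 136.
Price P = 185 - (1/2)·204 = 83.
Rigel's profit: (83 - 15)·136 = 9248.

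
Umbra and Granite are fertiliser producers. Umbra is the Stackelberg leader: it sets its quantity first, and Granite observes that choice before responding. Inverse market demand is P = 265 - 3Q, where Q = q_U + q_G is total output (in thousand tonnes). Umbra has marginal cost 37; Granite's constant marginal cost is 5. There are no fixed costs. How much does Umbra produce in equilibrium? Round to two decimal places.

32.67

Solve by backward induction. Given q_U, the follower Granite maximises π_G = (265 - 3q_U - 3q_G)q_G - 5q_G.
Follower FOC: 260 - 3q_U - 6q_G = 0, so q_G(q_U) = (260 - 3q_U)/6.
Umbra substitutes q_G(q_U) into its own profit: π_U = q_U(265 - 3q_U - (260 - 3q_U)/2) - 37q_U = (135 - (3/2)q_U)q_U - 37q_U.
Leader FOC: 98 - 3q_U = 0, so q_U = 98/3.
Then q_G = (260 - 3·(98/3))/6 = 27.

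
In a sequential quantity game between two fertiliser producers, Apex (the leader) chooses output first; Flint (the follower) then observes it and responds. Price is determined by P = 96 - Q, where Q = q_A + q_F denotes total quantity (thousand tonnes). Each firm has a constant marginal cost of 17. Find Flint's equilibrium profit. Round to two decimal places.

Solve by backward induction. Given q_A, the follower Flint maximises π_F = (96 - q_A - q_F)q_F - 17q_F.
Setting the follower's marginal profit to zero, 79 - q_A - 2q_F = 0, i.e. q_F = (79 - q_A)/2.
The leader anticipates this reaction. Substituting into P = 96 - Q gives P = 113/2 - (1/2)q_A, so π_A = (113/2 - (1/2)q_A)q_A - 17q_A.
The leader's first-order condition 79/2 - q_A = 0 yields q_A = 79/2.
Then q_F = (79 - 79/2)/2 = 79/4.
Price P = 96 - 237/4 = 147/4.
Flint's profit: (147/4 - 17)·(79/4) = 390.0625.

390.06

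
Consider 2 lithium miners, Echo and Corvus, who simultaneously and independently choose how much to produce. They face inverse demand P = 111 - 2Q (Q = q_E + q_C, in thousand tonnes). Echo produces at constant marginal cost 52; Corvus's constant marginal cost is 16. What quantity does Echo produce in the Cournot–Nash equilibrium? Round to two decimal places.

3.83

Echo's profit: π_E = (111 - 2Q)q_E - (52q_E). Setting ∂π_E/∂q_E = 0: 59 - 4q_E - 2(q_C) = 0.
Corvus's first-order condition: 95 - 4q_C - 2(q_E) = 0.
Best responses: q_E = (59 - 2q_C)/4, q_C = (95 - 2q_E)/4.
Solving the pair: q_E = 23/6, q_C = 131/6.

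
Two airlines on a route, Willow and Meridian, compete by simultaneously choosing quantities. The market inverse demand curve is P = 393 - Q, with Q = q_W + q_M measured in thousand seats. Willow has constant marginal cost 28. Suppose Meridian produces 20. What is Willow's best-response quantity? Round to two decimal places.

172.50

With the rival's output fixed at 20, Willow's profit is π_W = (393 - 20 - q_W)q_W - (28q_W) = (373 - q_W)q_W - (28q_W).
∂π_W/∂q_W = 345 - 2q_W = 0, so q_W = 345/2.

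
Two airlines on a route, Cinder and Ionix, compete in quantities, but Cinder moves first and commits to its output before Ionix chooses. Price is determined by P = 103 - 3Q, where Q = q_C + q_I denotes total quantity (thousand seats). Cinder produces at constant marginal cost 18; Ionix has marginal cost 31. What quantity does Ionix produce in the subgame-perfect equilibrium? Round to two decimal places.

3.83

The follower Ionix best-responds to any q_C: π_I = (103 - 3Q)q_I - 31q_I.
∂π_I/∂q_I = 72 - 3q_C - 6q_I = 0 gives the reaction function q_I = (72 - 3q_C)/6.
Cinder substitutes q_I(q_C) into its own profit: π_C = q_C(103 - 3q_C - (72 - 3q_C)/2) - 18q_C = (67 - (3/2)q_C)q_C - 18q_C.
Leader FOC: 49 - 3q_C = 0, so q_C = 49/3.
Then q_I = (72 - 3·(49/3))/6 = 23/6.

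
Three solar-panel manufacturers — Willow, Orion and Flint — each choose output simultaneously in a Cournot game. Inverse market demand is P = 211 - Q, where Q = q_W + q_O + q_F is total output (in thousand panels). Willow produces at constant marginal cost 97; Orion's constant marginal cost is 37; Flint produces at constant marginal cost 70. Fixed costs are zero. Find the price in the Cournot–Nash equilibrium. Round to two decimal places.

103.75

Willow's profit: π_W = (211 - Q)q_W - (97q_W). Setting ∂π_W/∂q_W = 0: 114 - 2q_W - (q_O + q_F) = 0.
Orion's first-order condition: 174 - 2q_O - (q_W + q_F) = 0.
Flint's first-order condition: 141 - 2q_F - (q_W + q_O) = 0.
Summing all 3 equations gives 429 − 4Q = 0, hence Q = 429/4.
Back-substituting: q_W = (114 − 429/4) = 27/4, q_O = (174 − 429/4) = 267/4, q_F = (141 − 429/4) = 135/4.
Total output Q = 429/4, so price P = 211 - 429/4 = 415/4.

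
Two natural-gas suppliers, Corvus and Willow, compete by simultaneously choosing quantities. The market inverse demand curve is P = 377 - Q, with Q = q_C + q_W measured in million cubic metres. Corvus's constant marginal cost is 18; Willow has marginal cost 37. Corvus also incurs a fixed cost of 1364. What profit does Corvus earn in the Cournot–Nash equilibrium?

Corvus's profit: π_C = (377 - Q)q_C - (18q_C). Setting ∂π_C/∂q_C = 0: 359 - 2q_C - (q_W) = 0.
Willow's profit: π_W = (377 - Q)q_W - (37q_W). Setting ∂π_W/∂q_W = 0: 340 - 2q_W - (q_C) = 0.
So q_C = (359 - q_W)/2 and q_W = (340 - q_C)/2.
Substituting one into the other gives q_C = 126 and q_W = 107.
Price P = 377 - 233 = 144.
Corvus's profit: (144 - 18)·126 - 1364 = 14512.

14512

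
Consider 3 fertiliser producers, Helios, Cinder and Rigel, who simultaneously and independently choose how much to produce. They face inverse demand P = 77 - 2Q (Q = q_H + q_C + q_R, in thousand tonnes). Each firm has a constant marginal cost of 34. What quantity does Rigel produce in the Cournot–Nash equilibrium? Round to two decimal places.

A representative firm's profit is π_i = q_i(77 - 2Q) - 34q_i.
Setting ∂π_i/∂q_i = 0 with rivals' quantities fixed: 43 - 4q_i - 2·Σ_{j≠i} q_j = 0.
By symmetry each firm produces the same amount; substituting Σ_{j≠i} q_j = 2q_i yields q_i = 43/8.

5.38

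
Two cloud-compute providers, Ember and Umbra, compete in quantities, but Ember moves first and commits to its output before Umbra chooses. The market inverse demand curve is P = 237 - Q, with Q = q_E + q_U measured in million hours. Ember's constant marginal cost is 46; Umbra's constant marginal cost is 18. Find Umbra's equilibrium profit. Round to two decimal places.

4726.56

Solve by backward induction. Given q_E, the follower Umbra maximises π_U = (237 - q_E - q_U)q_U - 18q_U.
Follower FOC: 219 - q_E - 2q_U = 0, so q_U(q_E) = (219 - q_E)/2.
Ember substitutes q_U(q_E) into its own profit: π_E = q_E(237 - q_E - (219 - q_E)/2) - 46q_E = (255/2 - (1/2)q_E)q_E - 46q_E.
Maximising: ∂π_E/∂q_E = 163/2 - q_E = 0, giving q_E = 163/2.
Then q_U = (219 - 163/2)/2 = 275/4.
Price P = 237 - 601/4 = 347/4.
Umbra's profit: (347/4 - 18)·(275/4) = 4726.5625.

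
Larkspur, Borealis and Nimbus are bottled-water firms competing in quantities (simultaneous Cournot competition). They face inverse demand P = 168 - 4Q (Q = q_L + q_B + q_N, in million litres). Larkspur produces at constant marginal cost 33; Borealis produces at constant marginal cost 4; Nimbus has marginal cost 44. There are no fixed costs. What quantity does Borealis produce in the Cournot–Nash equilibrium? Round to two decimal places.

14.56

Larkspur's profit: π_L = (168 - 4Q)q_L - (33q_L). Setting ∂π_L/∂q_L = 0: 135 - 8q_L - 4(q_B + q_N) = 0.
Borealis's first-order condition: 164 - 8q_B - 4(q_L + q_N) = 0.
Nimbus's profit: π_N = (168 - 4Q)q_N - (44q_N). Setting ∂π_N/∂q_N = 0: 124 - 8q_N - 4(q_L + q_B) = 0.
Adding the 3 conditions: 423 − 8Q − 8Q = 0, i.e. Q = 423/16.
Back-substituting: q_L = (135 − 423/4)/4 = 117/16, q_B = (164 − 423/4)/4 = 233/16, q_N = (124 − 423/4)/4 = 73/16.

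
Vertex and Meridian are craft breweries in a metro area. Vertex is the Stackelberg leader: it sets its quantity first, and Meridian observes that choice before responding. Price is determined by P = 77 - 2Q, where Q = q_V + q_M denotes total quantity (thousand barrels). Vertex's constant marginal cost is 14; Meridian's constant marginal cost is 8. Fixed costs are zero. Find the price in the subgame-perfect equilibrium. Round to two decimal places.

28.25

The follower Meridian best-responds to any q_V: π_M = (77 - 2Q)q_M - 8q_M.
∂π_M/∂q_M = 69 - 2q_V - 4q_M = 0 gives the reaction function q_M = (69 - 2q_V)/4.
The leader anticipates this reaction. Substituting into P = 77 - 2Q gives P = 85/2 - q_V, so π_V = (85/2 - q_V)q_V - 14q_V.
The leader's first-order condition 57/2 - 2q_V = 0 yields q_V = 57/4.
Then q_M = (69 - 2·(57/4))/4 = 81/8.
Total output Q = 195/8, so price P = 77 - 2·(195/8) = 113/4.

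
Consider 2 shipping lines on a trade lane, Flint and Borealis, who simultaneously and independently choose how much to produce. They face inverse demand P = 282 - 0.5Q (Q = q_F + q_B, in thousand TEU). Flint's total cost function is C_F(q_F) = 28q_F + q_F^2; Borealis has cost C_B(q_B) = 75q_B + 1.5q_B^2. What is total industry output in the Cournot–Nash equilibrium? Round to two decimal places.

Flint's profit: π_F = (282 - 0.5Q)q_F - (28q_F + q_F²). Setting ∂π_F/∂q_F = 0: 254 - 3q_F - (1/2)(q_B) = 0.
Borealis's profit: π_B = (282 - 0.5Q)q_B - (75q_B + (3/2)q_B²). Setting ∂π_B/∂q_B = 0: 207 - 4q_B - (1/2)(q_F) = 0.
Best responses: q_F = (254 - (1/2)q_B)/3, q_B = (207 - (1/2)q_F)/4.
Substituting one into the other gives q_F = 77.6596 and q_B = 1976/47.
Total output Q = 77.6596 + 1976/47 = 119.7021.

119.70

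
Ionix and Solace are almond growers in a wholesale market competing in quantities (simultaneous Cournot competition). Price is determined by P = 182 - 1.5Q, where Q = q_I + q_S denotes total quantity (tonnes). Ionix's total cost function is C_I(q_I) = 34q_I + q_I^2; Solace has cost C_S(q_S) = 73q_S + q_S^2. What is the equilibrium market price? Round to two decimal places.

122.69

Ionix's profit: π_I = (182 - 1.5Q)q_I - (34q_I + q_I²). Setting ∂π_I/∂q_I = 0: 148 - 5q_I - (3/2)(q_S) = 0.
Solace's first-order condition: 109 - 5q_S - (3/2)(q_I) = 0.
So q_I = (148 - (3/2)q_S)/5 and q_S = (109 - (3/2)q_I)/5.
Substituting one into the other gives q_I = 25.3407 and q_S = 1292/91.
Total output Q = 514/13, so price P = 182 - (3/2)·(514/13) = 1595/13.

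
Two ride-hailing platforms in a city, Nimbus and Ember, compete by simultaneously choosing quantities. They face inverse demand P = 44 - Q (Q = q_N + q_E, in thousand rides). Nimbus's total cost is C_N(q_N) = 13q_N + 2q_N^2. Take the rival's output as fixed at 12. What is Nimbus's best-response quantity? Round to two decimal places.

With the rival's output fixed at 12, Nimbus's profit is π_N = (44 - 12 - q_N)q_N - (13q_N + 2q_N²) = (32 - q_N)q_N - (13q_N + 2q_N²).
∂π_N/∂q_N = 19 - 6q_N = 0, so q_N = 19/6.

3.17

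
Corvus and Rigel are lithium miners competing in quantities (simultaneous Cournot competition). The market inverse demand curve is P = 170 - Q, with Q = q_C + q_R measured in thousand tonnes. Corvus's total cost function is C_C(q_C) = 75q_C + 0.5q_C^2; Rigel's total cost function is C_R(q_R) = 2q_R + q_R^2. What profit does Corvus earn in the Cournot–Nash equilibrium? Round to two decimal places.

Corvus's profit: π_C = (170 - Q)q_C - (75q_C + (1/2)q_C²). Setting ∂π_C/∂q_C = 0: 95 - 3q_C - (q_R) = 0.
Rigel's profit: π_R = (170 - Q)q_R - (2q_R + q_R²). Setting ∂π_R/∂q_R = 0: 168 - 4q_R - (q_C) = 0.
Rearranging gives the reaction functions q_C = (95 - q_R)/3 and q_R = (168 - q_C)/4.
Solving the pair: q_C = 212/11, q_R = 409/11.
Price P = 170 - 621/11 = 1249/11.
Corvus's profit: (1249/11)·(212/11) - 75·(212/11) - (1/2)(212/11)² = 557.1570.

557.16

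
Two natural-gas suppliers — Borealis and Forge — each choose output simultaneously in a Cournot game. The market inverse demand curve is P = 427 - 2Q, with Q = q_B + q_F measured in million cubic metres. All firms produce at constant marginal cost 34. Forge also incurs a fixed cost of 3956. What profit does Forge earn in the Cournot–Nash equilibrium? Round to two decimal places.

4624.50

A representative firm's profit is π_i = q_i(427 - 2Q) - 34q_i.
First-order condition (treating rivals' output as given): 393 - 4q_i - 2q_j = 0.
With identical firms every q_j equals q_i, so q_j = q_i and 393 = 6q_i, giving q_i = 131/2.
Price P = 427 - 2·131 = 165.
Forge's profit: (165 - 34)·(131/2) - 3956 = 4624.5000.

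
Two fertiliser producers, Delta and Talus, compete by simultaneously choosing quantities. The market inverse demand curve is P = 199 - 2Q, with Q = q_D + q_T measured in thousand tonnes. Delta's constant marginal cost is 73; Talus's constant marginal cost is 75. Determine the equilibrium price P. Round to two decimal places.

115.67

Delta's profit: π_D = (199 - 2Q)q_D - (73q_D). Setting ∂π_D/∂q_D = 0: 126 - 4q_D - 2(q_T) = 0.
Talus's first-order condition: 124 - 4q_T - 2(q_D) = 0.
Rearranging gives the reaction functions q_D = (126 - 2q_T)/4 and q_T = (124 - 2q_D)/4.
Substituting one into the other gives q_D = 64/3 and q_T = 61/3.
Total output Q = 125/3, so price P = 199 - 2·(125/3) = 347/3.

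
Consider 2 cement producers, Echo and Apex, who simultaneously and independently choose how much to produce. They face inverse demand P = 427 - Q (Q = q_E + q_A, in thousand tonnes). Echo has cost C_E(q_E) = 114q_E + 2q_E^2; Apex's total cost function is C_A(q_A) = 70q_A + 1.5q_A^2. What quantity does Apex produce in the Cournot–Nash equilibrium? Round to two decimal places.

Echo's profit: π_E = (427 - Q)q_E - (114q_E + 2q_E²). Setting ∂π_E/∂q_E = 0: 313 - 6q_E - (q_A) = 0.
Apex's first-order condition: 357 - 5q_A - (q_E) = 0.
Rearranging gives the reaction functions q_E = (313 - q_A)/6 and q_A = (357 - q_E)/5.
Substituting one into the other gives q_E = 1208/29 and q_A = 1829/29.

63.07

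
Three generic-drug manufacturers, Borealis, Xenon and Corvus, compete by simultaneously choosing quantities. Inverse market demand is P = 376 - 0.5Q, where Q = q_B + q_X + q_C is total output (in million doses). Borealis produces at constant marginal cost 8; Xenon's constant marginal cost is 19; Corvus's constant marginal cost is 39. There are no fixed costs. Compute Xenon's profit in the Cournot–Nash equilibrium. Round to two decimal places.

Borealis's profit: π_B = (376 - 0.5Q)q_B - (8q_B). Setting ∂π_B/∂q_B = 0: 368 - q_B - (1/2)(q_X + q_C) = 0.
Xenon's first-order condition: 357 - q_X - (1/2)(q_B + q_C) = 0.
Corvus's profit: π_C = (376 - 0.5Q)q_C - (39q_C). Setting ∂π_C/∂q_C = 0: 337 - q_C - (1/2)(q_B + q_X) = 0.
Summing all 3 equations gives 1062 − 2Q = 0, hence Q = 531.
Back-substituting: q_B = (368 − 531/2)/(1/2) = 205, q_X = (357 − 531/2)/(1/2) = 183, q_C = (337 − 531/2)/(1/2) = 143.
Price P = 376 - (1/2)·531 = 221/2.
Xenon's profit: (221/2 - 19)·183 = 16744.5000.

16744.50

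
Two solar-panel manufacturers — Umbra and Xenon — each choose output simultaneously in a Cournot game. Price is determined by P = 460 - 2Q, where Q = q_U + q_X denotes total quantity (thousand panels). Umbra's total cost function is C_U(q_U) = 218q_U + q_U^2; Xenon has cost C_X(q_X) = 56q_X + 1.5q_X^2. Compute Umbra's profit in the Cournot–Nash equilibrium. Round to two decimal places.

1630.88

Umbra's profit: π_U = (460 - 2Q)q_U - (218q_U + q_U²). Setting ∂π_U/∂q_U = 0: 242 - 6q_U - 2(q_X) = 0.
Xenon's first-order condition: 404 - 7q_X - 2(q_U) = 0.
Best responses: q_U = (242 - 2q_X)/6, q_X = (404 - 2q_U)/7.
Substituting one into the other gives q_U = 443/19 and q_X = 970/19.
Price P = 460 - 2·(1413/19) = 311.2632.
Umbra's profit: 311.2632·(443/19) - 218·(443/19) - (443/19)² = 1630.8781.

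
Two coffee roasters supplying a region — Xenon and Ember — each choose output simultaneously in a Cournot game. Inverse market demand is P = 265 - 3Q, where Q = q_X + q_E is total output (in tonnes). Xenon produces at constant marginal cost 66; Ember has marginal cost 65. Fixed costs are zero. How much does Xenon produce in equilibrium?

22

Xenon's profit: π_X = (265 - 3Q)q_X - (66q_X). Setting ∂π_X/∂q_X = 0: 199 - 6q_X - 3(q_E) = 0.
Ember's first-order condition: 200 - 6q_E - 3(q_X) = 0.
So q_X = (199 - 3q_E)/6 and q_E = (200 - 3q_X)/6.
Solving the pair: q_X = 22, q_E = 67/3.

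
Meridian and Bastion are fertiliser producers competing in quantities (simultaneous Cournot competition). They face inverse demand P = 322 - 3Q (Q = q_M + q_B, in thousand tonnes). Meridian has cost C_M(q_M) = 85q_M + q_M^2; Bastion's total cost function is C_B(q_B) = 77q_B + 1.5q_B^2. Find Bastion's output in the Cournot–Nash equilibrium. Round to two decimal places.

Meridian's profit: π_M = (322 - 3Q)q_M - (85q_M + q_M²). Setting ∂π_M/∂q_M = 0: 237 - 8q_M - 3(q_B) = 0.
Bastion's first-order condition: 245 - 9q_B - 3(q_M) = 0.
Best responses: q_M = (237 - 3q_B)/8, q_B = (245 - 3q_M)/9.
Substituting one into the other gives q_M = 466/21 and q_B = 1249/63.

19.83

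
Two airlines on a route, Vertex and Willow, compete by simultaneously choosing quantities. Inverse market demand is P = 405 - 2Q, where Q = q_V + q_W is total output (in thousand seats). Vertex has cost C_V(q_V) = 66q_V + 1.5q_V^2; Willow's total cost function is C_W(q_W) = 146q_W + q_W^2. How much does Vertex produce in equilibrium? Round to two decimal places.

39.89

Vertex's profit: π_V = (405 - 2Q)q_V - (66q_V + (3/2)q_V²). Setting ∂π_V/∂q_V = 0: 339 - 7q_V - 2(q_W) = 0.
Willow's first-order condition: 259 - 6q_W - 2(q_V) = 0.
Best responses: q_V = (339 - 2q_W)/7, q_W = (259 - 2q_V)/6.
Solving the pair: q_V = 758/19, q_W = 1135/38.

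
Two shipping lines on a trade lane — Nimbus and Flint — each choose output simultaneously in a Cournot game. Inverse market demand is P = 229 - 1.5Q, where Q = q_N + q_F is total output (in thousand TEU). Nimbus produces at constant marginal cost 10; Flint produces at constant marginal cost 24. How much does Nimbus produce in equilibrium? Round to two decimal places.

Nimbus's profit: π_N = (229 - 1.5Q)q_N - (10q_N). Setting ∂π_N/∂q_N = 0: 219 - 3q_N - (3/2)(q_F) = 0.
Flint's first-order condition: 205 - 3q_F - (3/2)(q_N) = 0.
So q_N = (219 - (3/2)q_F)/3 and q_F = (205 - (3/2)q_N)/3.
Substituting one into the other gives q_N = 466/9 and q_F = 382/9.

51.78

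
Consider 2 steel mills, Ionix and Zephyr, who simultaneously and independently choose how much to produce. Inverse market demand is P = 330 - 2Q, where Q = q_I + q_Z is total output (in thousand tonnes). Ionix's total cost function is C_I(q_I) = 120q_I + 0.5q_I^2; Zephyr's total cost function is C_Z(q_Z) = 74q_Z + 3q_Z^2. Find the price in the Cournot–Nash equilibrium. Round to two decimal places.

Ionix's profit: π_I = (330 - 2Q)q_I - (120q_I + (1/2)q_I²). Setting ∂π_I/∂q_I = 0: 210 - 5q_I - 2(q_Z) = 0.
Zephyr's first-order condition: 256 - 10q_Z - 2(q_I) = 0.
Rearranging gives the reaction functions q_I = (210 - 2q_Z)/5 and q_Z = (256 - 2q_I)/10.
Solving the pair: q_I = 794/23, q_Z = 430/23.
Total output Q = 1224/23, so price P = 330 - 2·(1224/23) = 223.5652.

223.57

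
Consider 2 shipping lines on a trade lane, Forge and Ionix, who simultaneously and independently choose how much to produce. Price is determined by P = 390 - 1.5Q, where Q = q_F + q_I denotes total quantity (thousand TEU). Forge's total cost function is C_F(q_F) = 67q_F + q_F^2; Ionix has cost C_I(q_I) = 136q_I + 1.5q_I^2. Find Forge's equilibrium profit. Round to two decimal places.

Forge's profit: π_F = (390 - 1.5Q)q_F - (67q_F + q_F²). Setting ∂π_F/∂q_F = 0: 323 - 5q_F - (3/2)(q_I) = 0.
Ionix's first-order condition: 254 - 6q_I - (3/2)(q_F) = 0.
So q_F = (323 - (3/2)q_I)/5 and q_I = (254 - (3/2)q_F)/6.
Substituting one into the other gives q_F = 56.1081 and q_I = 28.3063.
Price P = 390 - (3/2)·84.4144 = 263.3784.
Forge's profit: 263.3784·56.1081 - 67·56.1081 - 56.1081² = 7870.2995.

7870.30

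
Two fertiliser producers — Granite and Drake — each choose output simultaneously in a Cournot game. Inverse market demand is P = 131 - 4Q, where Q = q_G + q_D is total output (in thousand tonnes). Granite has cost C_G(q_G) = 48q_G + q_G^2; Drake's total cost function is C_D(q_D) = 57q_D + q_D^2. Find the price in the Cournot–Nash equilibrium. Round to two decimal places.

86.14

Granite's profit: π_G = (131 - 4Q)q_G - (48q_G + q_G²). Setting ∂π_G/∂q_G = 0: 83 - 10q_G - 4(q_D) = 0.
Drake's profit: π_D = (131 - 4Q)q_D - (57q_D + q_D²). Setting ∂π_D/∂q_D = 0: 74 - 10q_D - 4(q_G) = 0.
So q_G = (83 - 4q_D)/10 and q_D = (74 - 4q_G)/10.
Solving the pair: q_G = 89/14, q_D = 34/7.
Total output Q = 157/14, so price P = 131 - 4·(157/14) = 603/7.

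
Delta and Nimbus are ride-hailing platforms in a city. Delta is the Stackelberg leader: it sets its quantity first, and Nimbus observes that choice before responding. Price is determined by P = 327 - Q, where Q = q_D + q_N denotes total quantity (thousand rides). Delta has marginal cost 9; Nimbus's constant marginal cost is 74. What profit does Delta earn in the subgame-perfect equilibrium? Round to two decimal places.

18336.13

The follower Nimbus best-responds to any q_D: π_N = (327 - Q)q_N - 74q_N.
Follower FOC: 253 - q_D - 2q_N = 0, so q_N(q_D) = (253 - q_D)/2.
Delta substitutes q_N(q_D) into its own profit: π_D = q_D(327 - q_D - (253 - q_D)/2) - 9q_D = (401/2 - (1/2)q_D)q_D - 9q_D.
The leader's first-order condition 383/2 - q_D = 0 yields q_D = 383/2.
Then q_N = (253 - 383/2)/2 = 123/4.
Price P = 327 - 889/4 = 419/4.
Delta's profit: (419/4 - 9)·(383/2) = 18336.1250.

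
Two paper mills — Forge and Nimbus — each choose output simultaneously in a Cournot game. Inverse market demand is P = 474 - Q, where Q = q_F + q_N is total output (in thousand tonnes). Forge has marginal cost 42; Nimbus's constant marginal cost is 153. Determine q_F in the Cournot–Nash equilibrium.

Forge's profit: π_F = (474 - Q)q_F - (42q_F). Setting ∂π_F/∂q_F = 0: 432 - 2q_F - (q_N) = 0.
Nimbus's profit: π_N = (474 - Q)q_N - (153q_N). Setting ∂π_N/∂q_N = 0: 321 - 2q_N - (q_F) = 0.
So q_F = (432 - q_N)/2 and q_N = (321 - q_F)/2.
Solving the pair: q_F = 181, q_N = 70.

181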